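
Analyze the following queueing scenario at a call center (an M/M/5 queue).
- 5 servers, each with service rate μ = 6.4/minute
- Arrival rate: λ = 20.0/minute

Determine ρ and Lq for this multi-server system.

Traffic intensity: ρ = λ/(cμ) = 20.0/(5×6.4) = 0.6250
Since ρ = 0.6250 < 1, system is stable.
Offered load a = λ/μ = cρ = 20.0/6.4 = 3.1250
P₀ = [ Σₙ₌₀^4 aⁿ/n! + a^5/(5!(1-ρ)) ]⁻¹
Σ = a^0/0! + a^1/1! + a^2/2! + a^3/3! + a^4/4! = 1.0000 + 3.1250 + 4.8828 + 5.0863 + 3.9736 = 18.0677
a^5/(5!(1-ρ)) = 298.0232/(120 × 0.3750) = 6.6227
P₀ = 1/(18.0677 + 6.6227) = 0.04050
Lq = P₀·a^5·ρ / (5!(1-ρ)²) = 0.04050 × 298.0232 × 0.6250 / (120 × 0.1406) = 0.4471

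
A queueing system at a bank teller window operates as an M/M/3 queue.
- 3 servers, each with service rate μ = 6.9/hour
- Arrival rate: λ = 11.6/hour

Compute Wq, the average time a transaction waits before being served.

Traffic intensity: ρ = λ/(cμ) = 11.6/(3×6.9) = 0.5604
Since ρ = 0.5604 < 1, system is stable.
Offered load a = λ/μ = cρ = 11.6/6.9 = 1.6812
P₀ = [ Σₙ₌₀^2 aⁿ/n! + a^3/(3!(1-ρ)) ]⁻¹
Σ = a^0/0! + a^1/1! + a^2/2! = 1.0000 + 1.6812 + 1.4131 = 4.0943
a^3/(3!(1-ρ)) = 4.7515/(6 × 0.4396) = 1.8014
P₀ = 1/(4.0943 + 1.8014) = 0.1696
Lq = P₀·a^3·ρ / (3!(1-ρ)²) = 0.16962 × 4.7515 × 0.56039 / (6 × 0.19326) = 0.3895
Wq = Lq/λ = 0.3895/11.6 = 0.03358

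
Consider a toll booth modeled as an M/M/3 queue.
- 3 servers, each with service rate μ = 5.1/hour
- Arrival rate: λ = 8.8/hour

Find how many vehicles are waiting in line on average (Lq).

Traffic intensity: ρ = λ/(cμ) = 8.8/(3×5.1) = 0.5752
Since ρ = 0.5752 < 1, system is stable.
Offered load a = λ/μ = cρ = 8.8/5.1 = 1.7255
P₀ = [ Σₙ₌₀^2 aⁿ/n! + a^3/(3!(1-ρ)) ]⁻¹
Σ = a^0/0! + a^1/1! + a^2/2! = 1.000000 + 1.725490 + 1.488658 = 4.2141
a^3/(3!(1-ρ)) = 5.1373/(6 × 0.42484) = 2.0154
P₀ = 1/(4.2141 + 2.0154) = 0.1605
Lq = P₀·a^3·ρ / (3!(1-ρ)²) = 0.16052 × 5.1373 × 0.57516 / (6 × 0.18049) = 0.4380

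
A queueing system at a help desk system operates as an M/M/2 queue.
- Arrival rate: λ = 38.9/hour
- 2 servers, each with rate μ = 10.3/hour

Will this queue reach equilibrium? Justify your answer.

Stability requires ρ = λ/(cμ) < 1
ρ = 38.9/(2 × 10.3) = 38.9/20.60 = 1.8883
Since 1.8883 ≥ 1, the system is UNSTABLE.
Need c > λ/μ = 38.9/10.3 = 3.78.
Minimum servers needed: c = 4.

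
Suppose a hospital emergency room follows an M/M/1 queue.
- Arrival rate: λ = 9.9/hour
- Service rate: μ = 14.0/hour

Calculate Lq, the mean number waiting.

ρ = λ/μ = 9.9/14.0 = 0.7071
For M/M/1: Lq = λ²/(μ(μ-λ))
Lq = 98.01/(14.0 × 4.10)
Lq = 1.7075 patients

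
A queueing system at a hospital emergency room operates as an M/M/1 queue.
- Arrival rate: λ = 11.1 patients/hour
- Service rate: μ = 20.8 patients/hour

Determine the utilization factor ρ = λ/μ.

Server utilization: ρ = λ/μ
ρ = 11.1/20.8 = 0.5337
The server is busy 53.37% of the time.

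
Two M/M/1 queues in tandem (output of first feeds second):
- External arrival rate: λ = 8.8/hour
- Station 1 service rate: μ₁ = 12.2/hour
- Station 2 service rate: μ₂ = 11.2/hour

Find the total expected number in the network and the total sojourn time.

By Jackson's theorem, each station behaves as independent M/M/1.
Station 1: ρ₁ = 8.8/12.2 = 0.7213, L₁ = ρ₁/(1-ρ₁) = λ/(μ₁-λ) = 8.8/3.40 = 2.5882
Station 2: ρ₂ = 8.8/11.2 = 0.7857, L₂ = ρ₂/(1-ρ₂) = λ/(μ₂-λ) = 8.8/2.40 = 3.6667
Total: L = L₁ + L₂ = 2.5882 + 3.6667 = 6.2549
W = L/λ = 6.2549/8.8 = 0.7108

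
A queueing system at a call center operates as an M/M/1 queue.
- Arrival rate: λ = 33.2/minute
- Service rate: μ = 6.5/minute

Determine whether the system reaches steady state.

Stability requires ρ = λ/(cμ) < 1
ρ = 33.2/(1 × 6.5) = 33.2/6.50 = 5.1077
Since 5.1077 ≥ 1, the system is UNSTABLE.
Queue grows without bound. Need μ > λ = 33.2.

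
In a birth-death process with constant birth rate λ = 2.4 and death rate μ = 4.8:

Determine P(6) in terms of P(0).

For constant rates: P(n)/P(0) = (λ/μ)^n
P(6)/P(0) = (2.4/4.8)^6 = 0.5000^6 = 0.01562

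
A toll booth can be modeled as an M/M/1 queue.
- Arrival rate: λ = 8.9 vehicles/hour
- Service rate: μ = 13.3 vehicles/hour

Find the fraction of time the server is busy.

Server utilization: ρ = λ/μ
ρ = 8.9/13.3 = 0.6692
The server is busy 66.92% of the time.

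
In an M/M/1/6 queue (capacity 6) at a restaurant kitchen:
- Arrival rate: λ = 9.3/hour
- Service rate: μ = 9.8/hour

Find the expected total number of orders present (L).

ρ = λ/μ = 9.3/9.8 = 0.94898
P₀ = (1-ρ)/(1-ρ^(K+1)) = (1-0.94898)/(1-0.94898^7) = 0.05102/0.3069 = 0.1662
P_K = P₀×ρ^K = 0.1662 × 0.94898^6 = 0.1662 × 0.7304 = 0.1214
L = ρ[1 - (K+1)ρ^K + Kρ^(K+1)] / [(1-ρ)(1-ρ^(K+1))]
L = 0.94898 × (1 - 7×0.7303690 + 6×0.6931056) / ((1 - 0.94898) × (1 - 0.6931056)) = 2.7910 orders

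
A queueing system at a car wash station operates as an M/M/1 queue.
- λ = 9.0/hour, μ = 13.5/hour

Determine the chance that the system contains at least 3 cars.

ρ = λ/μ = 9.0/13.5 = 0.6667
P(N ≥ n) = ρⁿ
P(N ≥ 3) = 0.6667^3
P(N ≥ 3) = 0.2963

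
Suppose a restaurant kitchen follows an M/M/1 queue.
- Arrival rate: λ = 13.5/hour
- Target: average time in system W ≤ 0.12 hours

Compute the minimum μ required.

For M/M/1: W = 1/(μ-λ)
Need W ≤ 0.12, so 1/(μ-λ) ≤ 0.12
μ - λ ≥ 1/0.12 = 8.3333
μ ≥ 13.5 + 8.3333 = 21.8333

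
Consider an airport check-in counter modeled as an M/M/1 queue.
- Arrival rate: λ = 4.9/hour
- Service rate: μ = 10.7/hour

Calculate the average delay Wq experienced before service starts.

First, compute utilization: ρ = λ/μ = 4.9/10.7 = 0.4579
For M/M/1: Wq = λ/(μ(μ-λ))
Wq = 4.9/(10.7 × (10.7-4.9))
Wq = 4.9/(10.7 × 5.80)
Wq = 0.07896 hours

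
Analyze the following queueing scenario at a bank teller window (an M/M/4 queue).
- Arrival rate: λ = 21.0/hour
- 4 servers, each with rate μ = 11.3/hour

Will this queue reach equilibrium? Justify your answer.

Stability requires ρ = λ/(cμ) < 1
ρ = 21.0/(4 × 11.3) = 21.0/45.20 = 0.4646
Since 0.4646 < 1, the system is STABLE.
The servers are busy 46.46% of the time.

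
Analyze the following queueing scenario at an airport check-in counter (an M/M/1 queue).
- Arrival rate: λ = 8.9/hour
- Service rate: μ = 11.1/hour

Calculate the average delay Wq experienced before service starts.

First, compute utilization: ρ = λ/μ = 8.9/11.1 = 0.8018
For M/M/1: Wq = λ/(μ(μ-λ))
Wq = 8.9/(11.1 × (11.1-8.9))
Wq = 8.9/(11.1 × 2.20)
Wq = 0.3645 hours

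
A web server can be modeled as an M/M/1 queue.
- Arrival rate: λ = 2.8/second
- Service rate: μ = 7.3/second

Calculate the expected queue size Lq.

ρ = λ/μ = 2.8/7.3 = 0.3836
For M/M/1: Lq = λ²/(μ(μ-λ))
Lq = 7.84/(7.3 × 4.50)
Lq = 0.2387 requests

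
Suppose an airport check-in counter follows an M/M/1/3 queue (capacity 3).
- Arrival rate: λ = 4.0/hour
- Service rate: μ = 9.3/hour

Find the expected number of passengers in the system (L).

ρ = λ/μ = 4.0/9.3 = 0.4301
P₀ = (1-ρ)/(1-ρ^(K+1)) = (1-0.4301)/(1-0.4301^4) = 0.5699/0.9658 = 0.5901
P_K = P₀×ρ^K = 0.5901 × 0.4301^3 = 0.5901 × 0.07956 = 0.04695
L = ρ[1 - (K+1)ρ^K + Kρ^(K+1)] / [(1-ρ)(1-ρ^(K+1))]
L = 0.4301 × (1 - 4×0.07956 + 3×0.03422) / ((1 - 0.4301) × (1 - 0.03422)) = 0.6130 passengers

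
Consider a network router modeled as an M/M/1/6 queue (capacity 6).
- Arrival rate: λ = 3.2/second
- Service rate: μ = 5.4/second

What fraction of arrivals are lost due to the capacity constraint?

ρ = λ/μ = 3.2/5.4 = 0.5926
P₀ = (1-ρ)/(1-ρ^(K+1)) = (1-0.5926)/(1-0.5926^7) = 0.4074/0.9743 = 0.4181
P_K = P₀×ρ^K = 0.4181 × 0.5926^6 = 0.4181 × 0.04331 = 0.01811
Blocking probability = 1.81%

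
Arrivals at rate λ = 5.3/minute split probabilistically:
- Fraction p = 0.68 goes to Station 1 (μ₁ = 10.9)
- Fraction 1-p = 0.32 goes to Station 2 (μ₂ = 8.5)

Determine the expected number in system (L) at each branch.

Effective rates: λ₁ = 5.3×0.68 = 3.604, λ₂ = 5.3×0.32 = 1.696
Station 1: ρ₁ = 3.604/10.9 = 0.33064, L₁ = ρ₁/(1-ρ₁) = 0.33064/(1-0.33064) = 0.4940
Station 2: ρ₂ = 1.696/8.5 = 0.19953, L₂ = ρ₂/(1-ρ₂) = 0.19953/(1-0.19953) = 0.2493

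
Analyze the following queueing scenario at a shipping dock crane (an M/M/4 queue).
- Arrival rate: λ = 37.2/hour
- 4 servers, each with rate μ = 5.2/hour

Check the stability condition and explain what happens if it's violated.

Stability requires ρ = λ/(cμ) < 1
ρ = 37.2/(4 × 5.2) = 37.2/20.80 = 1.7885
Since 1.7885 ≥ 1, the system is UNSTABLE.
Need c > λ/μ = 37.2/5.2 = 7.15.
Minimum servers needed: c = 8.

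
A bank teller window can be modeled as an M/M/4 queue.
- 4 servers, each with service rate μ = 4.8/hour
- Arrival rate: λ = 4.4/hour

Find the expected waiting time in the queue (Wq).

Traffic intensity: ρ = λ/(cμ) = 4.4/(4×4.8) = 0.2292
Since ρ = 0.2292 < 1, system is stable.
Offered load a = λ/μ = cρ = 4.4/4.8 = 0.9167
P₀ = [ Σₙ₌₀^3 aⁿ/n! + a^4/(4!(1-ρ)) ]⁻¹
Σ = a^0/0! + a^1/1! + a^2/2! + a^3/3! = 1.0000 + 0.9167 + 0.4201 + 0.1284 = 2.4652
a^4/(4!(1-ρ)) = 0.7061/(24 × 0.7708) = 0.03817
P₀ = 1/(2.4652 + 0.03817) = 0.3995
Lq = P₀·a^4·ρ / (4!(1-ρ)²) = 0.39947 × 0.70607 × 0.22917 / (24 × 0.59418) = 0.004533
Wq = Lq/λ = 0.004533/4.4 = 0.001030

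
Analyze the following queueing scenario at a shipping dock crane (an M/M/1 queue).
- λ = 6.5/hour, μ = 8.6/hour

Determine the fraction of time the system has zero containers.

ρ = λ/μ = 6.5/8.6 = 0.7558
P(0) = 1 - ρ = 1 - 0.7558 = 0.2442
The server is idle 24.42% of the time.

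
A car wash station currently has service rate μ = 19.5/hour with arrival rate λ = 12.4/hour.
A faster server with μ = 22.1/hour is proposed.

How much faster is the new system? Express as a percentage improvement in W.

System 1: ρ₁ = 12.4/19.5 = 0.6359, W₁ = 1/(19.5-12.4) = 0.140845
System 2: ρ₂ = 12.4/22.1 = 0.5611, W₂ = 1/(22.1-12.4) = 0.103093
Improvement: (W₁-W₂)/W₁ = (0.140845-0.103093)/0.140845 = 26.80%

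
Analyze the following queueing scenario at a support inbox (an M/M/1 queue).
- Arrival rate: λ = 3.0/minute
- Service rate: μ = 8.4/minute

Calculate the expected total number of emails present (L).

ρ = λ/μ = 3.0/8.4 = 0.3571
For M/M/1: L = λ/(μ-λ)
L = 3.0/(8.4-3.0) = 3.0/5.40
L = 0.5556 emails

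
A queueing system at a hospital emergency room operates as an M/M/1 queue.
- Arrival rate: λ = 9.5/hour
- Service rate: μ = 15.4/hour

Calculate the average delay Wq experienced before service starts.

First, compute utilization: ρ = λ/μ = 9.5/15.4 = 0.6169
For M/M/1: Wq = λ/(μ(μ-λ))
Wq = 9.5/(15.4 × (15.4-9.5))
Wq = 9.5/(15.4 × 5.90)
Wq = 0.1046 hours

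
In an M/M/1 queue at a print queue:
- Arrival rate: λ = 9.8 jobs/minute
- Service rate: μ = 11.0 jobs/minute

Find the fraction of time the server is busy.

Server utilization: ρ = λ/μ
ρ = 9.8/11.0 = 0.8909
The server is busy 89.09% of the time.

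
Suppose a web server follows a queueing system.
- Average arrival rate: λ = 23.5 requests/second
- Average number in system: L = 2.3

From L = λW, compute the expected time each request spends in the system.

Little's Law: L = λW, so W = L/λ
W = 2.3/23.5 = 0.09787 seconds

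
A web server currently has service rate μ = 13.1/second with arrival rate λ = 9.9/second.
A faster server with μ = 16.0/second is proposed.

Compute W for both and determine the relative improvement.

System 1: ρ₁ = 9.9/13.1 = 0.7557, W₁ = 1/(13.1-9.9) = 0.31250
System 2: ρ₂ = 9.9/16.0 = 0.6188, W₂ = 1/(16.0-9.9) = 0.16393
Improvement: (W₁-W₂)/W₁ = (0.31250-0.16393)/0.31250 = 47.54%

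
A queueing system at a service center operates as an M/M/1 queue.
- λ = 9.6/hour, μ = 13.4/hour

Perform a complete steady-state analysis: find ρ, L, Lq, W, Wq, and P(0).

Step 1: ρ = λ/μ = 9.6/13.4 = 0.7164
Step 2: L = λ/(μ-λ) = 9.6/3.80 = 2.5263
Step 3: Lq = λ²/(μ(μ-λ)) = 92.16/(13.4×3.80) = 1.8099
Step 4: W = 1/(μ-λ) = 1/3.80 = 0.26316
Step 5: Wq = λ/(μ(μ-λ)) = 9.6/(13.4×3.80) = 0.1885
Step 6: P(0) = 1-ρ = 0.2836
Verify: L = λW = 9.6×0.26316 = 2.5263 ✔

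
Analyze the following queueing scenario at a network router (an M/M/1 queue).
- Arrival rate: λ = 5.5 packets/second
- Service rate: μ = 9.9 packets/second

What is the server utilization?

Server utilization: ρ = λ/μ
ρ = 5.5/9.9 = 0.5556
The server is busy 55.56% of the time.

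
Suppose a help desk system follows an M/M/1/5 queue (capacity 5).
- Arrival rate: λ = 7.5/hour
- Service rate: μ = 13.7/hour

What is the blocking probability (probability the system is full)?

ρ = λ/μ = 7.5/13.7 = 0.54745
P₀ = (1-ρ)/(1-ρ^(K+1)) = (1-0.54745)/(1-0.54745^6) = 0.4526/0.9731 = 0.4651
P_K = P₀×ρ^K = 0.4651 × 0.54745^5 = 0.4651 × 0.04917 = 0.02287
Blocking probability = 2.29%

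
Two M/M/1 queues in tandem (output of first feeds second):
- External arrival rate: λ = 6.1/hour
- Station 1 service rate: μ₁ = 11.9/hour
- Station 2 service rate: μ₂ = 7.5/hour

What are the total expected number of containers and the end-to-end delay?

By Jackson's theorem, each station behaves as independent M/M/1.
Station 1: ρ₁ = 6.1/11.9 = 0.5126, L₁ = ρ₁/(1-ρ₁) = λ/(μ₁-λ) = 6.1/5.80 = 1.05172
Station 2: ρ₂ = 6.1/7.5 = 0.8133, L₂ = ρ₂/(1-ρ₂) = λ/(μ₂-λ) = 6.1/1.40 = 4.35714
Total: L = L₁ + L₂ = 1.05172 + 4.35714 = 5.4089
W = L/λ = 5.4089/6.1 = 0.8867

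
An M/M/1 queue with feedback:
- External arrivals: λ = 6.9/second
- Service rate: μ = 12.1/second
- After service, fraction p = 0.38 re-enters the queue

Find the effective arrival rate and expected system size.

Effective arrival rate: λ_eff = λ/(1-p) = 6.9/(1-0.38) = 6.9/0.62 = 11.12903
ρ = λ_eff/μ = 11.12903/12.1 = 0.919755
L = ρ/(1-ρ) = 0.919755/(1-0.919755) = 11.4618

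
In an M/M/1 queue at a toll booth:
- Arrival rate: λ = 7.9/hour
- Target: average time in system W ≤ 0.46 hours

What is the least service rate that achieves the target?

For M/M/1: W = 1/(μ-λ)
Need W ≤ 0.46, so 1/(μ-λ) ≤ 0.46
μ - λ ≥ 1/0.46 = 2.1739
μ ≥ 7.9 + 2.1739 = 10.0739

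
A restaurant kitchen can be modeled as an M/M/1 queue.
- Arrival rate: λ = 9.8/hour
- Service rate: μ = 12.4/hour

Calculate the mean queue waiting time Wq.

First, compute utilization: ρ = λ/μ = 9.8/12.4 = 0.7903
For M/M/1: Wq = λ/(μ(μ-λ))
Wq = 9.8/(12.4 × (12.4-9.8))
Wq = 9.8/(12.4 × 2.60)
Wq = 0.3040 hours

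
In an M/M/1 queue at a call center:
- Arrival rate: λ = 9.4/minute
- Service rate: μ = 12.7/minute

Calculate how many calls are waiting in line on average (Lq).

ρ = λ/μ = 9.4/12.7 = 0.7402
For M/M/1: Lq = λ²/(μ(μ-λ))
Lq = 88.36/(12.7 × 3.30)
Lq = 2.1083 calls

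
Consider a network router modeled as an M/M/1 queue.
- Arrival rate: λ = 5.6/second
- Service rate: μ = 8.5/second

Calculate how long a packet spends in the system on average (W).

First, compute utilization: ρ = λ/μ = 5.6/8.5 = 0.6588
For M/M/1: W = 1/(μ-λ)
W = 1/(8.5-5.6) = 1/2.90
W = 0.3448 seconds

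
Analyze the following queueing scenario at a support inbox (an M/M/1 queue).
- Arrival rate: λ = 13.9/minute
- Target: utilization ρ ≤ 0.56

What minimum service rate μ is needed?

ρ = λ/μ, so μ = λ/ρ
μ ≥ 13.9/0.56 = 24.8214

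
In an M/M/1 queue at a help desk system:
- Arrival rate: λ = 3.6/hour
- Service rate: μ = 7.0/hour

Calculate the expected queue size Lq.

ρ = λ/μ = 3.6/7.0 = 0.5143
For M/M/1: Lq = λ²/(μ(μ-λ))
Lq = 12.96/(7.0 × 3.40)
Lq = 0.5445 tickets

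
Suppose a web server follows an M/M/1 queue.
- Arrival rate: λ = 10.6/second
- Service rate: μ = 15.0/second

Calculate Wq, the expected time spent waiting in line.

First, compute utilization: ρ = λ/μ = 10.6/15.0 = 0.7067
For M/M/1: Wq = λ/(μ(μ-λ))
Wq = 10.6/(15.0 × (15.0-10.6))
Wq = 10.6/(15.0 × 4.40)
Wq = 0.1606 seconds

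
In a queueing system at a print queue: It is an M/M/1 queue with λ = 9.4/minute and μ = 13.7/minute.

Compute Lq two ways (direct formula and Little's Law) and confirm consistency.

Method 1 (direct): Lq = λ²/(μ(μ-λ)) = 88.36/(13.7 × 4.30) = 1.4999

Method 2 (Little's Law):
W = 1/(μ-λ) = 1/4.30 = 0.232558
Wq = W - 1/μ = 0.232558 - 0.0729927 = 0.159565
Lq = λWq = 9.4 × 0.159565 = 1.4999 ✔ (matches Method 1)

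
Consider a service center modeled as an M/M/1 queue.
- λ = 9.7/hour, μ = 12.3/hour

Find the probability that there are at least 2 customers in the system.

ρ = λ/μ = 9.7/12.3 = 0.7886
P(N ≥ n) = ρⁿ
P(N ≥ 2) = 0.7886^2
P(N ≥ 2) = 0.6219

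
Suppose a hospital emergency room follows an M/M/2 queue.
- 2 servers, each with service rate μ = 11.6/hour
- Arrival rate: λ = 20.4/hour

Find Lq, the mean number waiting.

Traffic intensity: ρ = λ/(cμ) = 20.4/(2×11.6) = 0.8793
Since ρ = 0.8793 < 1, system is stable.
Offered load a = λ/μ = cρ = 20.4/11.6 = 1.7586
P₀ = [ Σₙ₌₀^1 aⁿ/n! + a^2/(2!(1-ρ)) ]⁻¹
Σ = a^0/0! + a^1/1! = 1.0000 + 1.7586 = 2.7586
a^2/(2!(1-ρ)) = 3.09275/(2 × 0.120690) = 12.8128
P₀ = 1/(2.7586 + 12.8128) = 0.06422
Lq = P₀·a^2·ρ / (2!(1-ρ)²) = 0.0642202 × 3.09275 × 0.879310 / (2 × 0.0145660) = 5.9950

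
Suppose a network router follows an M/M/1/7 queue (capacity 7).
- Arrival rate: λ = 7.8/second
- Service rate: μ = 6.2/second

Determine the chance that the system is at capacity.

ρ = λ/μ = 7.8/6.2 = 1.25806
P₀ = (1-ρ)/(1-ρ^(K+1)) = (1-1.25806)/(1-1.25806^8) = -0.25806/-5.2750 = 0.04892
P_K = P₀×ρ^K = 0.04892 × 1.25806^7 = 0.04892 × 4.9878 = 0.2440
Blocking probability = 24.40%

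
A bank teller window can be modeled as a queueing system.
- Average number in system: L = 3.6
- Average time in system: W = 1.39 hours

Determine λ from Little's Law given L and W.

Little's Law: L = λW, so λ = L/W
λ = 3.6/1.39 = 2.5899 transactions/hour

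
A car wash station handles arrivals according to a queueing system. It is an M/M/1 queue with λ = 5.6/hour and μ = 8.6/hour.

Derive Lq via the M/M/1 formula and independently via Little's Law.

Method 1 (direct): Lq = λ²/(μ(μ-λ)) = 31.36/(8.6 × 3.00) = 1.2155

Method 2 (Little's Law):
W = 1/(μ-λ) = 1/3.00 = 0.33333
Wq = W - 1/μ = 0.33333 - 0.11628 = 0.21705
Lq = λWq = 5.6 × 0.21705 = 1.2155 ✔ (matches Method 1)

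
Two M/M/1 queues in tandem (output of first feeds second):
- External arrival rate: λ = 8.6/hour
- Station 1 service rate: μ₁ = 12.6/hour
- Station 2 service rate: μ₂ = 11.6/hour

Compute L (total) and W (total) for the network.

By Jackson's theorem, each station behaves as independent M/M/1.
Station 1: ρ₁ = 8.6/12.6 = 0.6825, L₁ = ρ₁/(1-ρ₁) = λ/(μ₁-λ) = 8.6/4.00 = 2.1500
Station 2: ρ₂ = 8.6/11.6 = 0.7414, L₂ = ρ₂/(1-ρ₂) = λ/(μ₂-λ) = 8.6/3.00 = 2.8667
Total: L = L₁ + L₂ = 2.1500 + 2.8667 = 5.0167
W = L/λ = 5.0167/8.6 = 0.5833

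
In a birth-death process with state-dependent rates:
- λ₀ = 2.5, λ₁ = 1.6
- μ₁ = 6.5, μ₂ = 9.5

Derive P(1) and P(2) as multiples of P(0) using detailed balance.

Balance equations:
State 0: λ₀P₀ = μ₁P₁ → P₁ = (λ₀/μ₁)P₀ = (2.5/6.5)P₀ = 0.3846P₀
State 1: P₂ = (λ₀λ₁)/(μ₁μ₂)P₀ = (2.5×1.6)/(6.5×9.5)P₀ = 0.06478P₀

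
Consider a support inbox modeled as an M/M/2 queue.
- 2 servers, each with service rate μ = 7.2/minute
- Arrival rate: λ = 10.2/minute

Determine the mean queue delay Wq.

Traffic intensity: ρ = λ/(cμ) = 10.2/(2×7.2) = 0.7083
Since ρ = 0.7083 < 1, system is stable.
Offered load a = λ/μ = cρ = 10.2/7.2 = 1.4167
P₀ = [ Σₙ₌₀^1 aⁿ/n! + a^2/(2!(1-ρ)) ]⁻¹
Σ = a^0/0! + a^1/1! = 1.0000 + 1.4167 = 2.4167
a^2/(2!(1-ρ)) = 2.00694/(2 × 0.291667) = 3.4405
P₀ = 1/(2.4167 + 3.4405) = 0.1707
Lq = P₀·a^2·ρ / (2!(1-ρ)²) = 0.17073 × 2.0069 × 0.70833 / (2 × 0.085069) = 1.4265
Wq = Lq/λ = 1.4265/10.2 = 0.1399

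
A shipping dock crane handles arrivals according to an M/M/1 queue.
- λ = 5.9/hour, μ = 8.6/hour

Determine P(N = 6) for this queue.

ρ = λ/μ = 5.9/8.6 = 0.68605
P(n) = (1-ρ)ρⁿ
P(6) = (1-0.68605) × 0.68605^6
P(6) = 0.31395 × 0.10426
P(6) = 0.03273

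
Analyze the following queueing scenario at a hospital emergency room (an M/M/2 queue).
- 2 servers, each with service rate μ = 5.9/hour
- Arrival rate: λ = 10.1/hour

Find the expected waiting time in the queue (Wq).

Traffic intensity: ρ = λ/(cμ) = 10.1/(2×5.9) = 0.8559
Since ρ = 0.8559 < 1, system is stable.
Offered load a = λ/μ = cρ = 10.1/5.9 = 1.7119
P₀ = [ Σₙ₌₀^1 aⁿ/n! + a^2/(2!(1-ρ)) ]⁻¹
Σ = a^0/0! + a^1/1! = 1.0000 + 1.7119 = 2.7119
a^2/(2!(1-ρ)) = 2.93048/(2 × 0.144068) = 10.1705
P₀ = 1/(2.7119 + 10.1705) = 0.07763
Lq = P₀·a^2·ρ / (2!(1-ρ)²) = 0.0776256 × 2.93048 × 0.855932 / (2 × 0.0207555) = 4.6905
Wq = Lq/λ = 4.6905/10.1 = 0.4644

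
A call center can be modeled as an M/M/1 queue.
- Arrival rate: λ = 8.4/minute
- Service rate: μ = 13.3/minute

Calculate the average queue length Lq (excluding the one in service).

ρ = λ/μ = 8.4/13.3 = 0.6316
For M/M/1: Lq = λ²/(μ(μ-λ))
Lq = 70.56/(13.3 × 4.90)
Lq = 1.0827 calls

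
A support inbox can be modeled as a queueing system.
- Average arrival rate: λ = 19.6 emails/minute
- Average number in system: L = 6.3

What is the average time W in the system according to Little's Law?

Little's Law: L = λW, so W = L/λ
W = 6.3/19.6 = 0.3214 minutes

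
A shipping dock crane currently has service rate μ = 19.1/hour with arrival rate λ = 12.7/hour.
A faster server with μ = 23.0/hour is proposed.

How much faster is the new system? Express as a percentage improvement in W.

System 1: ρ₁ = 12.7/19.1 = 0.6649, W₁ = 1/(19.1-12.7) = 0.15625
System 2: ρ₂ = 12.7/23.0 = 0.5522, W₂ = 1/(23.0-12.7) = 0.097087
Improvement: (W₁-W₂)/W₁ = (0.15625-0.097087)/0.15625 = 37.86%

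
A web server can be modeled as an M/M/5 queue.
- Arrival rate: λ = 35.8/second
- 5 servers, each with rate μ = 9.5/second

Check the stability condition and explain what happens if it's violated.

Stability requires ρ = λ/(cμ) < 1
ρ = 35.8/(5 × 9.5) = 35.8/47.50 = 0.7537
Since 0.7537 < 1, the system is STABLE.
The servers are busy 75.37% of the time.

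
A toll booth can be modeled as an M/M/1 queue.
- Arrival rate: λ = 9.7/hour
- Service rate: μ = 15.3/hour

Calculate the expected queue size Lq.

ρ = λ/μ = 9.7/15.3 = 0.6340
For M/M/1: Lq = λ²/(μ(μ-λ))
Lq = 94.09/(15.3 × 5.60)
Lq = 1.0982 vehicles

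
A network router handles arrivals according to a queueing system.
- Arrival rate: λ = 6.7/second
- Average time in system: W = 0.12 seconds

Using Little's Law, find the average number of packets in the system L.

Little's Law: L = λW
L = 6.7 × 0.12 = 0.8040 packets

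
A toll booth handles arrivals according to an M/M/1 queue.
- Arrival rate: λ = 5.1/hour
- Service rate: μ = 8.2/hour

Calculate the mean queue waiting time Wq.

First, compute utilization: ρ = λ/μ = 5.1/8.2 = 0.6220
For M/M/1: Wq = λ/(μ(μ-λ))
Wq = 5.1/(8.2 × (8.2-5.1))
Wq = 5.1/(8.2 × 3.10)
Wq = 0.2006 hours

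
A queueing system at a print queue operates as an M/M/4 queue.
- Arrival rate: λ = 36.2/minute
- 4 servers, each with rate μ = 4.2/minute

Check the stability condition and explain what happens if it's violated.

Stability requires ρ = λ/(cμ) < 1
ρ = 36.2/(4 × 4.2) = 36.2/16.80 = 2.1548
Since 2.1548 ≥ 1, the system is UNSTABLE.
Need c > λ/μ = 36.2/4.2 = 8.62.
Minimum servers needed: c = 9.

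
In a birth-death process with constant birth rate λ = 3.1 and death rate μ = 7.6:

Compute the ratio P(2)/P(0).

For constant rates: P(n)/P(0) = (λ/μ)^n
P(2)/P(0) = (3.1/7.6)^2 = 0.4079^2 = 0.1664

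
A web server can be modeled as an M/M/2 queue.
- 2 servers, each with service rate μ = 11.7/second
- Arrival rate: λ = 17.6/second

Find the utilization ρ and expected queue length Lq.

Traffic intensity: ρ = λ/(cμ) = 17.6/(2×11.7) = 0.7521
Since ρ = 0.7521 < 1, system is stable.
Offered load a = λ/μ = cρ = 17.6/11.7 = 1.5043
P₀ = [ Σₙ₌₀^1 aⁿ/n! + a^2/(2!(1-ρ)) ]⁻¹
Σ = a^0/0! + a^1/1! = 1.0000 + 1.5043 = 2.5043
a^2/(2!(1-ρ)) = 2.2628/(2 × 0.24786) = 4.5647
P₀ = 1/(2.5043 + 4.5647) = 0.1415
Lq = P₀·a^2·ρ / (2!(1-ρ)²) = 0.141463 × 2.26284 × 0.752137 / (2 × 0.0614362) = 1.9595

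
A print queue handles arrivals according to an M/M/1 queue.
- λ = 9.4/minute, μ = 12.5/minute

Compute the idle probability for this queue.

ρ = λ/μ = 9.4/12.5 = 0.7520
P(0) = 1 - ρ = 1 - 0.7520 = 0.2480
The server is idle 24.80% of the time.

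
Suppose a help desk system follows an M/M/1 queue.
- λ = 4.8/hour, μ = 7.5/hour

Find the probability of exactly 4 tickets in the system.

ρ = λ/μ = 4.8/7.5 = 0.6400
P(n) = (1-ρ)ρⁿ
P(4) = (1-0.6400) × 0.6400^4
P(4) = 0.36000 × 0.16777
P(4) = 0.06040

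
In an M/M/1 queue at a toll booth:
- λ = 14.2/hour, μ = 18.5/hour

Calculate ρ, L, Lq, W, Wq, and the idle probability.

Step 1: ρ = λ/μ = 14.2/18.5 = 0.7676
Step 2: L = λ/(μ-λ) = 14.2/4.30 = 3.3023
Step 3: Lq = λ²/(μ(μ-λ)) = 201.64/(18.5×4.30) = 2.5348
Step 4: W = 1/(μ-λ) = 1/4.30 = 0.232558
Step 5: Wq = λ/(μ(μ-λ)) = 14.2/(18.5×4.30) = 0.1785
Step 6: P(0) = 1-ρ = 0.2324
Verify: L = λW = 14.2×0.232558 = 3.3023 ✔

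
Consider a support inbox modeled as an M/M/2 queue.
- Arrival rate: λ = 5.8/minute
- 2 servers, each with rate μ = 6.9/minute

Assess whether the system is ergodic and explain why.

Stability requires ρ = λ/(cμ) < 1
ρ = 5.8/(2 × 6.9) = 5.8/13.80 = 0.4203
Since 0.4203 < 1, the system is STABLE.
The servers are busy 42.03% of the time.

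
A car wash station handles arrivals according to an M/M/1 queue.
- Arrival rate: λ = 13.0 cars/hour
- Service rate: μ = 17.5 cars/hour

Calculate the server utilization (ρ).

Server utilization: ρ = λ/μ
ρ = 13.0/17.5 = 0.7429
The server is busy 74.29% of the time.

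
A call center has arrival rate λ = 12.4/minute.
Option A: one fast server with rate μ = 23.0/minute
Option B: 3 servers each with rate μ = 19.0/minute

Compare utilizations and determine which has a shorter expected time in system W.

Option A: single server μ = 23.0 (M/M/1)
  ρ_A = 12.4/23.0 = 0.5391
  W_A = 1/(μ-λ) = 1/(23.0-12.4) = 1/10.60 = 0.09434

Option B: 3 servers μ = 19.0 (M/M/3)
  ρ_B = λ/(cμ) = 12.4/(3×19.0) = 0.2175
  Offered load a = λ/μ = cρ = 12.4/19.0 = 0.6526
  P₀ = [ Σₙ₌₀^2 aⁿ/n! + a^3/(3!(1-ρ)) ]⁻¹
  Σ = a^0/0! + a^1/1! + a^2/2! = 1.0000 + 0.6526 + 0.2130 = 1.8656
  a^3/(3!(1-ρ)) = 0.2780/(6 × 0.7825) = 0.05921
  P₀ = 1/(1.8656 + 0.05921) = 0.5195
  Lq = P₀·a^3·ρ / (3!(1-ρ)²) = 0.5195 × 0.2780 × 0.2175 / (6 × 0.6122) = 0.008552
  Wq_B = Lq/λ = 0.008552/12.4 = 0.0006897
  W_B = Wq_B + 1/μ = 0.0006897 + 0.05263 = 0.05332

Since W_B = 0.05332 < W_A = 0.09434, Option B (multiple servers) has the shorter time in system.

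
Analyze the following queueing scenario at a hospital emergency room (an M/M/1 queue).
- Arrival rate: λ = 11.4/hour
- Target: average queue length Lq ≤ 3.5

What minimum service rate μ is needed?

For M/M/1: Lq = λ²/(μ(μ-λ))
Need Lq ≤ 3.5, i.e. μ(μ-λ) ≥ λ²/3.5
μ² - 11.4μ - 129.96/3.5 ≥ 0  →  μ² - 11.4μ - 37.13143 ≥ 0
Quadratic formula (positive root): μ = [λ + √(λ² + 4×37.13143)]/2
Discriminant: 129.96 + 4×37.13143 = 278.4857, √278.4857 = 16.6879
μ ≥ (11.4 + 16.6879)/2 = 14.0439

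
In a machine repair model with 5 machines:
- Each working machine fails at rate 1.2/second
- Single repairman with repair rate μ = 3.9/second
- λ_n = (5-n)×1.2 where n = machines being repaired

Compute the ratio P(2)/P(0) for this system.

P(2)/P(0) = ∏_{i=0}^{2-1} λ_i/μ_{i+1}
= (5-0)×1.2/3.9 × (5-1)×1.2/3.9
= 1.8935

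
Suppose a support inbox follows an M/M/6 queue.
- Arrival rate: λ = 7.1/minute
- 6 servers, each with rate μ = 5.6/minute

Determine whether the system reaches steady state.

Stability requires ρ = λ/(cμ) < 1
ρ = 7.1/(6 × 5.6) = 7.1/33.60 = 0.2113
Since 0.2113 < 1, the system is STABLE.
The servers are busy 21.13% of the time.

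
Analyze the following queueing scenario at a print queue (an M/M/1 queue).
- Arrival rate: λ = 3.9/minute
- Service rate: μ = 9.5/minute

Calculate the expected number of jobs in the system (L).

ρ = λ/μ = 3.9/9.5 = 0.4105
For M/M/1: L = λ/(μ-λ)
L = 3.9/(9.5-3.9) = 3.9/5.60
L = 0.6964 jobs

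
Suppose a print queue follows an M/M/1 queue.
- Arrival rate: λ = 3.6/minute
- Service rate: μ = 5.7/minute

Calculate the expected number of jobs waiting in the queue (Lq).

ρ = λ/μ = 3.6/5.7 = 0.6316
For M/M/1: Lq = λ²/(μ(μ-λ))
Lq = 12.96/(5.7 × 2.10)
Lq = 1.0827 jobs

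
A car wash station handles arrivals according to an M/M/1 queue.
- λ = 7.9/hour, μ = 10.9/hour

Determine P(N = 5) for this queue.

ρ = λ/μ = 7.9/10.9 = 0.72477
P(n) = (1-ρ)ρⁿ
P(5) = (1-0.72477) × 0.72477^5
P(5) = 0.2752 × 0.2000
P(5) = 0.05504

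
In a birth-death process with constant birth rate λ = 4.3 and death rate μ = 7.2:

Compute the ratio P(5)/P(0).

For constant rates: P(n)/P(0) = (λ/μ)^n
P(5)/P(0) = (4.3/7.2)^5 = 0.59722^5 = 0.07598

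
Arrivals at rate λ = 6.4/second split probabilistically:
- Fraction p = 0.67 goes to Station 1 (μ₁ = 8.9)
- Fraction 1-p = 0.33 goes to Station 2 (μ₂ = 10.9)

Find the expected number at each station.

Effective rates: λ₁ = 6.4×0.67 = 4.288, λ₂ = 6.4×0.33 = 2.112
Station 1: ρ₁ = 4.288/8.9 = 0.481798, L₁ = ρ₁/(1-ρ₁) = 0.481798/(1-0.481798) = 0.9297
Station 2: ρ₂ = 2.112/10.9 = 0.19376, L₂ = ρ₂/(1-ρ₂) = 0.19376/(1-0.19376) = 0.2403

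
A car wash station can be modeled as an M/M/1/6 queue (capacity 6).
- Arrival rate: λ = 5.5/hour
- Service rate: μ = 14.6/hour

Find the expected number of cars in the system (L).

ρ = λ/μ = 5.5/14.6 = 0.376712
P₀ = (1-ρ)/(1-ρ^(K+1)) = (1-0.376712)/(1-0.376712^7) = 0.6233/0.9989 = 0.6240
P_K = P₀×ρ^K = 0.6240 × 0.376712^6 = 0.6240 × 0.002858 = 0.001783
L = ρ[1 - (K+1)ρ^K + Kρ^(K+1)] / [(1-ρ)(1-ρ^(K+1))]
L = 0.376712 × (1 - 7×0.002858 + 6×0.001077) / ((1 - 0.376712) × (1 - 0.001077)) = 0.5969 cars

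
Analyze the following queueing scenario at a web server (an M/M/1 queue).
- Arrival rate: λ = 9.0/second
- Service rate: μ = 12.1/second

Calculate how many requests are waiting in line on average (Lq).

ρ = λ/μ = 9.0/12.1 = 0.7438
For M/M/1: Lq = λ²/(μ(μ-λ))
Lq = 81.00/(12.1 × 3.10)
Lq = 2.1594 requests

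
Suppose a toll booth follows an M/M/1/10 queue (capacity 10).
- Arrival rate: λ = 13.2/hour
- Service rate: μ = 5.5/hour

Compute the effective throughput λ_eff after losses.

ρ = λ/μ = 13.2/5.5 = 2.4000
P₀ = (1-ρ)/(1-ρ^(K+1)) = (1-2.4000)/(1-2.4000^11) = -1.4000/-15215.8114 = 0.00009201
P_K = P₀×ρ^K = 0.00009201 × 2.4000^10 = 0.00009201 × 6340.3381 = 0.5834
λ_eff = λ(1-P_K) = 13.2 × (1 - 0.58337) = 13.2 × 0.41663 = 5.4995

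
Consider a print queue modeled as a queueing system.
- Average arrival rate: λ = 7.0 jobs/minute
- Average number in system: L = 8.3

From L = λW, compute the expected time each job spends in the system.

Little's Law: L = λW, so W = L/λ
W = 8.3/7.0 = 1.1857 minutes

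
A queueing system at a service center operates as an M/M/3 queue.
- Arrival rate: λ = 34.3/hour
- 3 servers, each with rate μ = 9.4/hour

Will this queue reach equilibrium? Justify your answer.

Stability requires ρ = λ/(cμ) < 1
ρ = 34.3/(3 × 9.4) = 34.3/28.20 = 1.2163
Since 1.2163 ≥ 1, the system is UNSTABLE.
Need c > λ/μ = 34.3/9.4 = 3.65.
Minimum servers needed: c = 4.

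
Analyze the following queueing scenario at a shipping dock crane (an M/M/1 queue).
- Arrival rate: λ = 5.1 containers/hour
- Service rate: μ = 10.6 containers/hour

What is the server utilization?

Server utilization: ρ = λ/μ
ρ = 5.1/10.6 = 0.4811
The server is busy 48.11% of the time.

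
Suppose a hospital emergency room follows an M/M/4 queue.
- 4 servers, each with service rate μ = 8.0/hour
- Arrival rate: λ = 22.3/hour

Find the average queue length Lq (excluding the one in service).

Traffic intensity: ρ = λ/(cμ) = 22.3/(4×8.0) = 0.6969
Since ρ = 0.6969 < 1, system is stable.
Offered load a = λ/μ = cρ = 22.3/8.0 = 2.7875
P₀ = [ Σₙ₌₀^3 aⁿ/n! + a^4/(4!(1-ρ)) ]⁻¹
Σ = a^0/0! + a^1/1! + a^2/2! + a^3/3! = 1.0000 + 2.7875 + 3.8851 + 3.6099 = 11.2825
a^4/(4!(1-ρ)) = 60.3753/(24 × 0.303125) = 8.2990
P₀ = 1/(11.2825 + 8.2990) = 0.05107
Lq = P₀·a^4·ρ / (4!(1-ρ)²) = 0.0510687 × 60.3753 × 0.696875 / (24 × 0.0918848) = 0.9743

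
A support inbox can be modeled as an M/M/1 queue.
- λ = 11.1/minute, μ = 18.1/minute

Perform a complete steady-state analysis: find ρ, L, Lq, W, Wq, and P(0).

Step 1: ρ = λ/μ = 11.1/18.1 = 0.6133
Step 2: L = λ/(μ-λ) = 11.1/7.00 = 1.5857
Step 3: Lq = λ²/(μ(μ-λ)) = 123.21/(18.1×7.00) = 0.9725
Step 4: W = 1/(μ-λ) = 1/7.00 = 0.14286
Step 5: Wq = λ/(μ(μ-λ)) = 11.1/(18.1×7.00) = 0.08761
Step 6: P(0) = 1-ρ = 0.3867
Verify: L = λW = 11.1×0.14286 = 1.5857 ✔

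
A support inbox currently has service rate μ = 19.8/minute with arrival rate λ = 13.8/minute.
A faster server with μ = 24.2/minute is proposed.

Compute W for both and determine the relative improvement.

System 1: ρ₁ = 13.8/19.8 = 0.6970, W₁ = 1/(19.8-13.8) = 0.16667
System 2: ρ₂ = 13.8/24.2 = 0.5702, W₂ = 1/(24.2-13.8) = 0.096154
Improvement: (W₁-W₂)/W₁ = (0.16667-0.096154)/0.16667 = 42.31%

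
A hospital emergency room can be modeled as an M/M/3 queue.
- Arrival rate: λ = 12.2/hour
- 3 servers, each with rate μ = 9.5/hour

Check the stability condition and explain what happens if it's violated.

Stability requires ρ = λ/(cμ) < 1
ρ = 12.2/(3 × 9.5) = 12.2/28.50 = 0.4281
Since 0.4281 < 1, the system is STABLE.
The servers are busy 42.81% of the time.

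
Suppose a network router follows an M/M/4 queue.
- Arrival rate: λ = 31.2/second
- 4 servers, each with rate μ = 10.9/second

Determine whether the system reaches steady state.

Stability requires ρ = λ/(cμ) < 1
ρ = 31.2/(4 × 10.9) = 31.2/43.60 = 0.7156
Since 0.7156 < 1, the system is STABLE.
The servers are busy 71.56% of the time.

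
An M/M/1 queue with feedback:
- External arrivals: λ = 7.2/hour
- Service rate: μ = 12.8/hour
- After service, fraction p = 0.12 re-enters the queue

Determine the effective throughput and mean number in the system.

Effective arrival rate: λ_eff = λ/(1-p) = 7.2/(1-0.12) = 7.2/0.88 = 8.18182
ρ = λ_eff/μ = 8.18182/12.8 = 0.639205
L = ρ/(1-ρ) = 0.639205/(1-0.639205) = 1.7717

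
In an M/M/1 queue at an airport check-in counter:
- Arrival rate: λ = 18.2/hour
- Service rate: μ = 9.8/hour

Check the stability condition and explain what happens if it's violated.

Stability requires ρ = λ/(cμ) < 1
ρ = 18.2/(1 × 9.8) = 18.2/9.80 = 1.8571
Since 1.8571 ≥ 1, the system is UNSTABLE.
Queue grows without bound. Need μ > λ = 18.2.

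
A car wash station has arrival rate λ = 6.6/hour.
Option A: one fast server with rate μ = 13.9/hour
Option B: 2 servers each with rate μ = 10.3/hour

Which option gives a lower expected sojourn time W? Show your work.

Option A: single server μ = 13.9 (M/M/1)
  ρ_A = 6.6/13.9 = 0.4748
  W_A = 1/(μ-λ) = 1/(13.9-6.6) = 1/7.30 = 0.1370

Option B: 2 servers μ = 10.3 (M/M/2)
  ρ_B = λ/(cμ) = 6.6/(2×10.3) = 0.3204
  Offered load a = λ/μ = cρ = 6.6/10.3 = 0.6408
  P₀ = [ Σₙ₌₀^1 aⁿ/n! + a^2/(2!(1-ρ)) ]⁻¹
  Σ = a^0/0! + a^1/1! = 1.0000 + 0.6408 = 1.6408
  a^2/(2!(1-ρ)) = 0.4106/(2 × 0.6796) = 0.3021
  P₀ = 1/(1.6408 + 0.3021) = 0.5147
  Lq = P₀·a^2·ρ / (2!(1-ρ)²) = 0.5147 × 0.4106 × 0.3204 / (2 × 0.4619) = 0.07330
  Wq_B = Lq/λ = 0.07330/6.6 = 0.01111
  W_B = Wq_B + 1/μ = 0.01111 + 0.09709 = 0.1082

Since W_B = 0.1082 < W_A = 0.1370, Option B (multiple servers) has the shorter time in system.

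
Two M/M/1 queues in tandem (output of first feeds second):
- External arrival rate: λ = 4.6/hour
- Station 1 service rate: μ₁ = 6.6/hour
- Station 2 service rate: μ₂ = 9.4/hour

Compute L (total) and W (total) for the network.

By Jackson's theorem, each station behaves as independent M/M/1.
Station 1: ρ₁ = 4.6/6.6 = 0.6970, L₁ = ρ₁/(1-ρ₁) = λ/(μ₁-λ) = 4.6/2.00 = 2.3000
Station 2: ρ₂ = 4.6/9.4 = 0.4894, L₂ = ρ₂/(1-ρ₂) = λ/(μ₂-λ) = 4.6/4.80 = 0.9583
Total: L = L₁ + L₂ = 2.3000 + 0.9583 = 3.2583
W = L/λ = 3.2583/4.6 = 0.7083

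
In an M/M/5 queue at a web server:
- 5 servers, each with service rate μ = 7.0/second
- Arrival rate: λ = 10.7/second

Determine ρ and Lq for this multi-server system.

Traffic intensity: ρ = λ/(cμ) = 10.7/(5×7.0) = 0.3057
Since ρ = 0.3057 < 1, system is stable.
Offered load a = λ/μ = cρ = 10.7/7.0 = 1.5286
P₀ = [ Σₙ₌₀^4 aⁿ/n! + a^5/(5!(1-ρ)) ]⁻¹
Σ = a^0/0! + a^1/1! + a^2/2! + a^3/3! + a^4/4! = 1.0000 + 1.5286 + 1.1683 + 0.59526 + 0.22747 = 4.5196
a^5/(5!(1-ρ)) = 8.3450/(120 × 0.6943) = 0.1002
P₀ = 1/(4.5196 + 0.1002) = 0.2165
Lq = P₀·a^5·ρ / (5!(1-ρ)²) = 0.21646 × 8.3450 × 0.30571 / (120 × 0.48203) = 0.009547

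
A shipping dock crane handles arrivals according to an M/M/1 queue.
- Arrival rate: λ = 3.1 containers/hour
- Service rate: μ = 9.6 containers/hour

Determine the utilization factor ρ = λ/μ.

Server utilization: ρ = λ/μ
ρ = 3.1/9.6 = 0.3229
The server is busy 32.29% of the time.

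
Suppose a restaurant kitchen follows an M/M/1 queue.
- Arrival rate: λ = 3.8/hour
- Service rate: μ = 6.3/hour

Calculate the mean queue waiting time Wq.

First, compute utilization: ρ = λ/μ = 3.8/6.3 = 0.6032
For M/M/1: Wq = λ/(μ(μ-λ))
Wq = 3.8/(6.3 × (6.3-3.8))
Wq = 3.8/(6.3 × 2.50)
Wq = 0.2413 hours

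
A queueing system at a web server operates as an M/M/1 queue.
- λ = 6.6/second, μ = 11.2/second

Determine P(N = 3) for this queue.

ρ = λ/μ = 6.6/11.2 = 0.5893
P(n) = (1-ρ)ρⁿ
P(3) = (1-0.5893) × 0.5893^3
P(3) = 0.41070 × 0.20465
P(3) = 0.08405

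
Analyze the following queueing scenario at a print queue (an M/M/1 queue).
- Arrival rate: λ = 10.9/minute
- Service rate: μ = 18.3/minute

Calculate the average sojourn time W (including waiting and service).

First, compute utilization: ρ = λ/μ = 10.9/18.3 = 0.5956
For M/M/1: W = 1/(μ-λ)
W = 1/(18.3-10.9) = 1/7.40
W = 0.1351 minutes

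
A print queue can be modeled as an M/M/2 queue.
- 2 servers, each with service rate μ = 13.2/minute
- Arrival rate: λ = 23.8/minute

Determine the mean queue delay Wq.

Traffic intensity: ρ = λ/(cμ) = 23.8/(2×13.2) = 0.9015
Since ρ = 0.9015 < 1, system is stable.
Offered load a = λ/μ = cρ = 23.8/13.2 = 1.8030
P₀ = [ Σₙ₌₀^1 aⁿ/n! + a^2/(2!(1-ρ)) ]⁻¹
Σ = a^0/0! + a^1/1! = 1.0000 + 1.8030 = 2.8030
a^2/(2!(1-ρ)) = 3.25092/(2 × 0.0984848) = 16.5047
P₀ = 1/(2.8030 + 16.5047) = 0.05179
Lq = P₀·a^2·ρ / (2!(1-ρ)²) = 0.051793 × 3.2509 × 0.90152 / (2 × 0.0096993) = 7.8249
Wq = Lq/λ = 7.8249/23.8 = 0.3288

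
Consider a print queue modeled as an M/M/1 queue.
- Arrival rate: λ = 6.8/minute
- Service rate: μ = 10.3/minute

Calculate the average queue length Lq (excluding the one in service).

ρ = λ/μ = 6.8/10.3 = 0.6602
For M/M/1: Lq = λ²/(μ(μ-λ))
Lq = 46.24/(10.3 × 3.50)
Lq = 1.2827 jobs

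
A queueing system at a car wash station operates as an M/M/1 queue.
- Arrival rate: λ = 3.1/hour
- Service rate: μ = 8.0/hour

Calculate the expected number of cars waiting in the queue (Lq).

ρ = λ/μ = 3.1/8.0 = 0.3875
For M/M/1: Lq = λ²/(μ(μ-λ))
Lq = 9.61/(8.0 × 4.90)
Lq = 0.2452 cars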